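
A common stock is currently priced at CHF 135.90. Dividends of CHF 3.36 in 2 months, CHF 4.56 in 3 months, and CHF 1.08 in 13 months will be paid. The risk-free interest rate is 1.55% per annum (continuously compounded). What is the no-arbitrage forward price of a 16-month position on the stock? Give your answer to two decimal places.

CHF 129.60

PV(dividends) I = 3.36·e^(−0.0155·2/12) + 4.56·e^(−0.0155·3/12) + 1.08·e^(−0.0155·13/12)
I = 3.3513 + 4.5424 + 1.0620 = 8.9557
F = (S − I)·e^(rT) = (135.90 − 8.9557) · e^(0.0155·16/12)
= 126.9443 · e^0.020667 = 126.9443 × 1.020882 = CHF 129.60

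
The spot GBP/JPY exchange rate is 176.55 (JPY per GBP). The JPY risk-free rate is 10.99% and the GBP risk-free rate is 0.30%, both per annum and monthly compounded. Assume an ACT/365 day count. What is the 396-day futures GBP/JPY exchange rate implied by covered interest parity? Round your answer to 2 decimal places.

By covered interest parity, F = S · (1+r_JPY/12)^(12T) / (1+r_GBP/12)^(12T)
= 176.55 × 1.126022 / 1.003260 = 176.55 × 1.122363
F = 198.15 JPY per GBP

198.15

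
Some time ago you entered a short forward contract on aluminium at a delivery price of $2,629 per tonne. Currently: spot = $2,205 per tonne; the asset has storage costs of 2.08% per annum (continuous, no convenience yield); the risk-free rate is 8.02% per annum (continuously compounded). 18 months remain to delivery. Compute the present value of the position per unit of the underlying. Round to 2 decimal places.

$56.13 per tonne

Current fair forward for the remaining 18 months: F = S·e^((r + u)·T), (r + u) = 0.0802 + 0.0208 = 0.1010
F = 2205 · e^(0.1010 × 18/12) = 2205 × 1.16357830 = 2565.6902
Value of long forward = (F − K)·e^(−rT) = (2565.6902 − 2629) · e^(−0.0802·18/12)
= -63.3098 × 0.88665440 = -56.13
Short position value = −(long value) = $56.13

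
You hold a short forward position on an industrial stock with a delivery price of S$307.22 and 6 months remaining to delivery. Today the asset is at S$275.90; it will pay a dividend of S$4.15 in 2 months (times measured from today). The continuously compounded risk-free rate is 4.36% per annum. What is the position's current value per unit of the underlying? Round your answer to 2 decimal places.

PV(remaining dividends) I = 4.15·e^(−0.0436·2/12) = 4.1200
Current forward F = (S − I)·e^(rT) = (275.90 − 4.1200)·e^(0.0436·6/12) = 271.7800 × 1.022039 = 277.7698
Value (long) = (F − K)·e^(−rT) = (277.7698 − 307.22) × 0.978436 = -28.8151
Short position value = −(long value) = S$28.82

S$28.82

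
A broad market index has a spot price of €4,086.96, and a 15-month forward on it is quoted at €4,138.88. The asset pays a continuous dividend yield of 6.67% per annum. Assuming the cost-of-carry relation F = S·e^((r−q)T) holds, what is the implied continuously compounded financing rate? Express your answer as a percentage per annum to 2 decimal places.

From F = S·e^((r−q)T): (r − q) = ln(F/S)/T
ln(4138.88/4086.96) = ln(1.012704) = 0.012624
(r − q) = 0.012624 / (15/12) = 0.010099
r = ln(F/S)/T + q = 0.010099 + 0.0667 = 0.076799
r = 7.68%

7.68%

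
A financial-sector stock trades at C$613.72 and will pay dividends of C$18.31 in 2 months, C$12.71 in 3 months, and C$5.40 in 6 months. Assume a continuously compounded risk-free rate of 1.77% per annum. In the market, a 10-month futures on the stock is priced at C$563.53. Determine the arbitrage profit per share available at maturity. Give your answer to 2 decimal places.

PV(dividends) I = 18.31·e^(−0.0177·2/12) + 12.71·e^(−0.0177·3/12) + 5.40·e^(−0.0177·6/12) = 36.2624
Fair futures F* = (S − I)·e^(rT) = (613.72 − 36.2624)·e^0.014750 = 577.4576 × 1.014859 = 586.0380
Market C$563.53 < fair 586.0380: forward underpriced → reverse cash-and-carry (short the stock, invest proceeds at r, pay the dividends, go long the forward).
Profit at T = |F_mkt − F*| = |563.53 − 586.0380| = C$22.51 per share

C$22.51 per share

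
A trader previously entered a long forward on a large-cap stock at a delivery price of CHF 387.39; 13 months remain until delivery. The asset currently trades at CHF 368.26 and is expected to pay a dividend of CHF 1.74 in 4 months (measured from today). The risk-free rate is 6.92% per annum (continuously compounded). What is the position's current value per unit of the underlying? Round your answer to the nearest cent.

PV(remaining dividends) I = 1.74·e^(−0.0692·4/12) = 1.7003
Current forward F = (S − I)·e^(rT) = (368.26 − 1.7003)·e^(0.0692·13/12) = 366.5597 × 1.077848 = 395.0956
Value (long) = (F − K)·e^(−rT) = (395.0956 − 387.39) × 0.927774 = 7.1491
Value = CHF 7.15

CHF 7.15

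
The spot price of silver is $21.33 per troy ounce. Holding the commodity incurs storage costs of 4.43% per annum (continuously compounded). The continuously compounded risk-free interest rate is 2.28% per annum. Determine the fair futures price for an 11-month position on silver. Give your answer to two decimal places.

$22.68 per troy ounce

Net carry = r + u − y = 0.0228 + 0.0443 − 0.0000 = 0.0671
F = S·e^((r+u−y)T) = 21.33 · e^(0.0671 × 11/12) = 21.33 · e^0.061508
= 21.33 × 1.063439 = $22.68 per troy ounce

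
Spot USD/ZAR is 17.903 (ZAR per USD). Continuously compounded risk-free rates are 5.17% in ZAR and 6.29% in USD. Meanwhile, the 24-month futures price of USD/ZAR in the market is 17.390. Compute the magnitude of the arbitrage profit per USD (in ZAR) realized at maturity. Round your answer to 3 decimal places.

Fair futures: F* = S·e^(carry·T), with carry = (r_ZAR − r_USD) = 0.0517 − 0.0629 = -0.0112
F* = 17.903 · e^(-0.0112 × 24/12) = 17.903 · e^-0.022400 = 17.903 × 0.977849 = 17.5064
Market 17.390 < fair 17.5064: forward underpriced → reverse cash-and-carry (short spot, go long the forward).
At maturity, profit = |F_mkt − F*| = |17.390 − 17.5064| = 0.116 per USD (in ZAR)

0.116 per USD (in ZAR)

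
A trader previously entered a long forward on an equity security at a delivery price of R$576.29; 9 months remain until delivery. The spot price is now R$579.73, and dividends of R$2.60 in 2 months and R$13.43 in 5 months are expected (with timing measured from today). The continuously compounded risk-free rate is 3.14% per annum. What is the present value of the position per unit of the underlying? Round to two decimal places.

PV(remaining dividends) I = 2.60·e^(−0.0314·2/12) + 13.43·e^(−0.0314·5/12) = 15.8419
Current forward F = (S − I)·e^(rT) = (579.73 − 15.8419)·e^(0.0314·9/12) = 563.8881 × 1.023829 = 577.3250
Value (long) = (F − K)·e^(−rT) = (577.3250 − 576.29) × 0.976725 = 1.0109
Value = R$1.01

R$1.01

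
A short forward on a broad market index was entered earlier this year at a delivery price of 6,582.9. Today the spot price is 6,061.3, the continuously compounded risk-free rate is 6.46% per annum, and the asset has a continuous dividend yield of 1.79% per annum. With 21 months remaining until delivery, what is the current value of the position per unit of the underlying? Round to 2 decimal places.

4.85

Current fair forward for the remaining 21 months: F = S·e^((r − q)·T), (r − q) = 0.0646 − 0.0179 = 0.0467
F = 6061.3 · e^(0.0467 × 21/12) = 6061.3 × 1.08515735 = 6577.4642
Value of long forward = (F − K)·e^(−rT) = (6577.4642 − 6582.9) · e^(−0.0646·21/12)
= -5.4358 × 0.89310600 = -4.85
Short position value = −(long value) = 4.85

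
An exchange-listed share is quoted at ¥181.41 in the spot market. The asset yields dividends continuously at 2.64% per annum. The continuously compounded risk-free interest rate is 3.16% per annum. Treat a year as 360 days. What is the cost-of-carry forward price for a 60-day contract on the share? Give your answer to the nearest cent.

¥181.57

F = S·e^((r − q)T) = 181.41 · e^((0.0316 − 0.0264) × 60/360)
= 181.41 · e^0.000867 = 181.41 × 1.000867
F = ¥181.57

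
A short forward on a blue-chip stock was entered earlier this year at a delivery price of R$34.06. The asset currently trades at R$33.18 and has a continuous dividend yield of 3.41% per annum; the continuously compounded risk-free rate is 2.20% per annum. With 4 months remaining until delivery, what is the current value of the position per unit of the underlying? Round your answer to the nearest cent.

R$1.01

Current fair forward for the remaining 4 months: F = S·e^((r − q)·T), (r − q) = 0.0220 − 0.0341 = -0.0121
F = 33.18 · e^(-0.0121 × 4/12) = 33.18 × 0.995975 = 33.0465
Value of long forward = (F − K)·e^(−rT) = (33.0465 − 34.06) · e^(−0.0220·4/12)
= -1.0135 × 0.992693 = -1.01
Short position value = −(long value) = R$1.01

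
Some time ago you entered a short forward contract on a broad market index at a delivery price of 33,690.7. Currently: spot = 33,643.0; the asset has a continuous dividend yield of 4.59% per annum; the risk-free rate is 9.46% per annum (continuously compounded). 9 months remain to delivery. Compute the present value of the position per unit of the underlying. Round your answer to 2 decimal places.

-1121.38

Current fair forward for the remaining 9 months: F = S·e^((r − q)·T), (r − q) = 0.0946 − 0.0459 = 0.0487
F = 33643.0 · e^(0.0487 × 9/12) = 33643.0 × 1.03720023 = 34894.5273
Value of long forward = (F − K)·e^(−rT) = (34894.5273 − 33690.7) · e^(−0.0946·9/12)
= 1203.8273 × 0.93150847 = 1121.38
Short position value = −(long value) = -1121.38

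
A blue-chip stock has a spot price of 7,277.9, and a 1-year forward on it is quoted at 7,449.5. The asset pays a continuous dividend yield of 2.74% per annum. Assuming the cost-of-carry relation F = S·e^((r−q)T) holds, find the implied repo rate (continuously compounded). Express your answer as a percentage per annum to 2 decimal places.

5.07%

From F = S·e^((r−q)T): (r − q) = ln(F/S)/T
ln(7449.5/7277.9) = ln(1.023578) = 0.023304
(r − q) = 0.023304 / (1) = 0.023304
r = ln(F/S)/T + q = 0.023304 + 0.0274 = 0.050704
r = 5.07%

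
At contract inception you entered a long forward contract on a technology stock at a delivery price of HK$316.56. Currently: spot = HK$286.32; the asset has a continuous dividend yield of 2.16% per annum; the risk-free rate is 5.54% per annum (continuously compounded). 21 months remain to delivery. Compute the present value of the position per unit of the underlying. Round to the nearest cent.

Current fair forward for the remaining 21 months: F = S·e^((r − q)·T), (r − q) = 0.0554 − 0.0216 = 0.0338
F = 286.32 · e^(0.0338 × 21/12) = 286.32 × 1.060934 = 303.7666
Value of long forward = (F − K)·e^(−rT) = (303.7666 − 316.56) · e^(−0.0554·21/12)
= -12.7934 × 0.907601 = -11.61

-HK$11.61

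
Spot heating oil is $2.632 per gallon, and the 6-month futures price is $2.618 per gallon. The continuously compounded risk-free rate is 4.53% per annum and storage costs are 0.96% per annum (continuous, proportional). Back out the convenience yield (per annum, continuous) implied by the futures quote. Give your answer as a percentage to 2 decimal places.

6.56%

F = S·e^((r+u−y)T) ⇒ (r+u−y) = ln(F/S)/T
ln(2.618/2.632) = -0.005333; /T ⇒ -0.010666
y = r + u − ln(F/S)/T = 0.0453 + 0.0096 + 0.010666 = 0.065566
y = 6.56%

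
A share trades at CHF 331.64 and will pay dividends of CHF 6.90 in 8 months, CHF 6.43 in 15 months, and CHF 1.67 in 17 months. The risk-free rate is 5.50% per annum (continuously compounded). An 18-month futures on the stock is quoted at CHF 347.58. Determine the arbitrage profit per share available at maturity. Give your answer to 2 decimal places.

PV(dividends) I = 6.90·e^(−0.0550·8/12) + 6.43·e^(−0.0550·15/12) + 1.67·e^(−0.0550·17/12) = 14.1992
Fair futures F* = (S − I)·e^(rT) = (331.64 − 14.1992)·e^0.082500 = 317.4408 × 1.085999 = 344.7404
Market CHF 347.58 > fair 344.7404: forward overpriced → cash-and-carry (borrow at r, buy the stock and collect the dividends, short the forward).
Profit at T = |F_mkt − F*| = |347.58 − 344.7404| = CHF 2.84 per share

CHF 2.84 per share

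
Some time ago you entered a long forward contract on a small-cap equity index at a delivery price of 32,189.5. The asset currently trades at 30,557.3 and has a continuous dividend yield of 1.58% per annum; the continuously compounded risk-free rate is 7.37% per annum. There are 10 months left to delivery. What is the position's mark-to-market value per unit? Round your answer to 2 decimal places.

-114.41

Current fair forward for the remaining 10 months: F = S·e^((r − q)·T), (r − q) = 0.0737 − 0.0158 = 0.0579
F = 30557.3 · e^(0.0579 × 10/12) = 30557.3 × 1.04943298 = 32067.8384
Value of long forward = (F − K)·e^(−rT) = (32067.8384 − 32189.5) · e^(−0.0737·10/12)
= -121.6616 × 0.94043131 = -114.41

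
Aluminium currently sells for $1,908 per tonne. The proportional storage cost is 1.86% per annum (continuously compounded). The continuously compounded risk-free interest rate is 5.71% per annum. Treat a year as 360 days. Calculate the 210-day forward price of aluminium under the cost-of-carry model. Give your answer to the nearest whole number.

$1,994 per tonne

Net carry = r + u − y = 0.0571 + 0.0186 − 0.0000 = 0.0757
F = S·e^((r+u−y)T) = 1908 · e^(0.0757 × 210/360) = 1908 · e^0.044158
= 1908 × 1.045147 = $1,994 per tonne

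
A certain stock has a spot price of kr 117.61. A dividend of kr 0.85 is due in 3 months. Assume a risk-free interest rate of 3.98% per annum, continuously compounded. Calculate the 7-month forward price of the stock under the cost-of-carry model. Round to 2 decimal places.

kr 119.51

PV(dividends) I = 0.85·e^(−0.0398·3/12)
I = 0.8416
F = (S − I)·e^(rT) = (117.61 − 0.8416) · e^(0.0398·7/12)
= 116.7684 · e^0.023217 = 116.7684 × 1.023489 = kr 119.51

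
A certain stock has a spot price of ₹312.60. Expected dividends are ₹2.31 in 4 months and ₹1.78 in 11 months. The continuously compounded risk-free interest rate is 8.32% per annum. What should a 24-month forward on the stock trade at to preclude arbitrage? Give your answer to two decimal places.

₹364.59

PV(dividends) I = 2.31·e^(−0.0832·4/12) + 1.78·e^(−0.0832·11/12)
I = 2.2468 + 1.6493 = 3.8961
F = (S − I)·e^(rT) = (312.60 − 3.8961) · e^(0.0832·24/12)
= 308.7039 · e^0.166400 = 308.7039 × 1.181045 = ₹364.59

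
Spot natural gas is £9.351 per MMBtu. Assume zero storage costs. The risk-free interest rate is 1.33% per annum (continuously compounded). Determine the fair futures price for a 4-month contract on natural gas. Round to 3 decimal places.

F = S·e^(rT) = 9.351 · e^(0.0133 × 4/12) = 9.351 · e^0.004433
= 9.351 × 1.004443 = £9.393 per MMBtu

£9.393 per MMBtu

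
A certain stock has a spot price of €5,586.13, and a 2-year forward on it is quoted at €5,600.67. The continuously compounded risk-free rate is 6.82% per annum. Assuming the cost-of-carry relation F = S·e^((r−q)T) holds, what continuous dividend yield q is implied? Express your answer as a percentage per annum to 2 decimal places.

From F = S·e^((r−q)T): (r − q) = ln(F/S)/T
ln(5600.67/5586.13) = ln(1.002603) = 0.002600
(r − q) = 0.002600 / (2) = 0.001300
q = r − ln(F/S)/T = 0.0682 − 0.001300 = 0.066900
q = 6.69%

6.69%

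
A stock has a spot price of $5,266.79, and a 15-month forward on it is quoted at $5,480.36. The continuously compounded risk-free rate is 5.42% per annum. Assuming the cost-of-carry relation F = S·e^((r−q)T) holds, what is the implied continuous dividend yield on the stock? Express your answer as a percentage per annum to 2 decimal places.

2.24%

From F = S·e^((r−q)T): (r − q) = ln(F/S)/T
ln(5480.36/5266.79) = ln(1.040550) = 0.039749
(r − q) = 0.039749 / (15/12) = 0.031799
q = r − ln(F/S)/T = 0.0542 − 0.031799 = 0.022401
q = 2.24%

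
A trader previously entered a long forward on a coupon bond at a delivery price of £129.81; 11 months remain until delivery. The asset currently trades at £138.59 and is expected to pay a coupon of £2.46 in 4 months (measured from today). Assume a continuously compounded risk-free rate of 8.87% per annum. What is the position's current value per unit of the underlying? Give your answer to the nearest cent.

£16.53

PV(remaining coupons) I = 2.46·e^(−0.0887·4/12) = 2.3883
Current forward F = (S − I)·e^(rT) = (138.59 − 2.3883)·e^(0.0887·11/12) = 136.2017 × 1.084705 = 147.7387
Value (long) = (F − K)·e^(−rT) = (147.7387 − 129.81) × 0.921909 = 16.5286
Value = £16.53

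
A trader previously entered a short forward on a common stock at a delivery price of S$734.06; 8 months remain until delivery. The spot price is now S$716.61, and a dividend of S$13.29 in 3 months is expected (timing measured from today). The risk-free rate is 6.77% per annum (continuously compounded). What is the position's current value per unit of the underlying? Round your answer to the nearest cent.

-S$1.88

PV(remaining dividends) I = 13.29·e^(−0.0677·3/12) = 13.0670
Current forward F = (S − I)·e^(rT) = (716.61 − 13.0670)·e^(0.0677·8/12) = 703.5430 × 1.046167 = 736.0235
Value (long) = (F − K)·e^(−rT) = (736.0235 − 734.06) × 0.955870 = 1.8769
Short position value = −(long value) = -S$1.88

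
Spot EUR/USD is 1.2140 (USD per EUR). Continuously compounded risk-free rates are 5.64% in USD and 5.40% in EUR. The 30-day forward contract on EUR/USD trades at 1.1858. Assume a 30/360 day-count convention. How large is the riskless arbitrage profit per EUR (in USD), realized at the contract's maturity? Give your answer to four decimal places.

0.0284 per EUR (in USD)

Fair forward: F* = S·e^(carry·T), with carry = (r_USD − r_EUR) = 0.0564 − 0.0540 = 0.0024
F* = 1.2140 · e^(0.0024 × 30/360) = 1.2140 · e^0.000200 = 1.2140 × 1.000200 = 1.2142
Market 1.1858 < fair 1.2142: forward underpriced → reverse cash-and-carry (short spot, go long the forward).
At maturity, profit = |F_mkt − F*| = |1.1858 − 1.2142| = 0.0284 per EUR (in USD)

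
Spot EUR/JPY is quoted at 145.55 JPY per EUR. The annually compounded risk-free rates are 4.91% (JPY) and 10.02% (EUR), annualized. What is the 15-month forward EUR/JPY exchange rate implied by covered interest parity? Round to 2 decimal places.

137.15

By covered interest parity, F = S · (1+r_JPY)^T / (1+r_EUR)^T
= 145.55 × 1.061747 / 1.126781 = 145.55 × 0.942283
F = 137.15 JPY per EUR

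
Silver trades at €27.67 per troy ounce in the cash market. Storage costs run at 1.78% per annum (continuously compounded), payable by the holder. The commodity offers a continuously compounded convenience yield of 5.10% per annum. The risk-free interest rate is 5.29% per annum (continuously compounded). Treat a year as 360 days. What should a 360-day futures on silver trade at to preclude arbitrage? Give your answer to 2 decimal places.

Net carry = r + u − y = 0.0529 + 0.0178 − 0.0510 = 0.0197
F = S·e^((r+u−y)T) = 27.67 · e^(0.0197 × 360/360) = 27.67 · e^0.019700
= 27.67 × 1.019895 = €28.22 per troy ounce

€28.22 per troy ounce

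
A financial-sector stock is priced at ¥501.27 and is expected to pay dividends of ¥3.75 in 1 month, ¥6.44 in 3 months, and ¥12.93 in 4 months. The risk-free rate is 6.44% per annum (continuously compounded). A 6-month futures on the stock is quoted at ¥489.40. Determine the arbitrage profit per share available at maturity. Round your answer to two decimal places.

¥4.81 per share

PV(dividends) I = 3.75·e^(−0.0644·1/12) + 6.44·e^(−0.0644·3/12) + 12.93·e^(−0.0644·4/12) = 22.7225
Fair futures F* = (S − I)·e^(rT) = (501.27 − 22.7225)·e^0.032200 = 478.5475 × 1.032724 = 494.2075
Market ¥489.40 < fair 494.2075: forward underpriced → reverse cash-and-carry (short the stock, invest proceeds at r, pay the dividends, go long the forward).
Profit at T = |F_mkt − F*| = |489.40 − 494.2075| = ¥4.81 per share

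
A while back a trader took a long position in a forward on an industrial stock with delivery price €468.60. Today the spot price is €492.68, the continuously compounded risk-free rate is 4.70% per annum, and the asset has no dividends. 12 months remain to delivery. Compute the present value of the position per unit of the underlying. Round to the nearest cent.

Current fair forward for the remaining 12 months: F = S·e^(r·T), r = 0.0470
F = 492.68 · e^(0.0470 × 12/12) = 492.68 × 1.048122 = 516.3887
Value of long forward = (F − K)·e^(−rT) = (516.3887 − 468.60) · e^(−0.0470·12/12)
= 47.7887 × 0.954087 = 45.59

€45.59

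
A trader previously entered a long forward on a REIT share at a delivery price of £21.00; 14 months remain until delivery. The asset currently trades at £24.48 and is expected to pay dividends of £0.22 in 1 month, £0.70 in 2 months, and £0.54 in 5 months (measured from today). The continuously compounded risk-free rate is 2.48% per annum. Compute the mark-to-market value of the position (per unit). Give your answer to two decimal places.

£2.63

PV(remaining dividends) I = 0.22·e^(−0.0248·1/12) + 0.70·e^(−0.0248·2/12) + 0.54·e^(−0.0248·5/12) = 1.4511
Current forward F = (S − I)·e^(rT) = (24.48 − 1.4511)·e^(0.0248·14/12) = 23.0289 × 1.029356 = 23.7049
Value (long) = (F − K)·e^(−rT) = (23.7049 − 21.00) × 0.971481 = 2.6278
Value = £2.63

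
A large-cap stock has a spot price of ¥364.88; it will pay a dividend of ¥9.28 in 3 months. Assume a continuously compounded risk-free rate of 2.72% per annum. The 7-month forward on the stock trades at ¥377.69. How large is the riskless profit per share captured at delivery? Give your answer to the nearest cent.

PV(dividends) I = 9.28·e^(−0.0272·3/12) = 9.2171
Fair forward F* = (S − I)·e^(rT) = (364.88 − 9.2171)·e^0.015867 = 355.6629 × 1.015994 = 361.3514
Market ¥377.69 > fair 361.3514: forward overpriced → cash-and-carry (borrow at r, buy the stock and collect the dividends, short the forward).
Profit at T = |F_mkt − F*| = |377.69 − 361.3514| = ¥16.34 per share

¥16.34 per share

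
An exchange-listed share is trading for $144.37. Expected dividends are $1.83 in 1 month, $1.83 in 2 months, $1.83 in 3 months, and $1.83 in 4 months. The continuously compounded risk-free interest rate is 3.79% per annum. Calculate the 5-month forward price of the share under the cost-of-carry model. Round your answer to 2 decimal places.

$139.29

PV(dividends) I = 1.83·e^(−0.0379·1/12) + 1.83·e^(−0.0379·2/12) + 1.83·e^(−0.0379·3/12) + 1.83·e^(−0.0379·4/12)
I = 1.8242 + 1.8185 + 1.8127 + 1.8070 = 7.2624
F = (S − I)·e^(rT) = (144.37 − 7.2624) · e^(0.0379·5/12)
= 137.1076 · e^0.015792 = 137.1076 × 1.015917 = $139.29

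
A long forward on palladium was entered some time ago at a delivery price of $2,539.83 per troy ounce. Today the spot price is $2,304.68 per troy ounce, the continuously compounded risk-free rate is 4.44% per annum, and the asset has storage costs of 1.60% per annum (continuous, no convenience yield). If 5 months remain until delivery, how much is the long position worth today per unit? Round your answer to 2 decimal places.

Current fair forward for the remaining 5 months: F = S·e^((r + u)·T), (r + u) = 0.0444 + 0.0160 = 0.0604
F = 2304.68 · e^(0.0604 × 5/12) = 2304.68 × 1.02548602 = 2363.4171
Value of long forward = (F − K)·e^(−rT) = (2363.4171 − 2539.83) · e^(−0.0444·5/12)
= -176.4129 × 0.98167007 = -173.18

-$173.18 per troy ounce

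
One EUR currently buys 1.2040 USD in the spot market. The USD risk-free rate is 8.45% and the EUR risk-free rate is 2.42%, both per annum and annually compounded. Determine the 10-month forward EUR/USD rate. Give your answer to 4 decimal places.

By covered interest parity, F = S · (1+r_USD)^T / (1+r_EUR)^T
= 1.2040 × 1.069936 / 1.020126 = 1.2040 × 1.048827
F = 1.2628 USD per EUR

1.2628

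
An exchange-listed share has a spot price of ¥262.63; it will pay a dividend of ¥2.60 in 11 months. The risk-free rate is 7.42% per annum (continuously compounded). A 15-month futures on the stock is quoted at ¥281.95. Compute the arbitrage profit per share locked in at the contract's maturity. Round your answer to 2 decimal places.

PV(dividends) I = 2.60·e^(−0.0742·11/12) = 2.4290
Fair futures F* = (S − I)·e^(rT) = (262.63 − 2.4290)·e^0.092750 = 260.2010 × 1.097187 = 285.4892
Market ¥281.95 < fair 285.4892: forward underpriced → reverse cash-and-carry (short the stock, invest proceeds at r, pay the dividends, go long the forward).
Profit at T = |F_mkt − F*| = |281.95 − 285.4892| = ¥3.54 per share

¥3.54 per share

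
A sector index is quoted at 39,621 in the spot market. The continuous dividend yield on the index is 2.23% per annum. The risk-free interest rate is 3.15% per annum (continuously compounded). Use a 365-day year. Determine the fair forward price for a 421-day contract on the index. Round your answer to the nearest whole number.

40,044

F = S·e^((r − q)T) = 39621 · e^((0.0315 − 0.0223) × 421/365)
= 39621 · e^0.010612 = 39621 × 1.010669
F = 40,044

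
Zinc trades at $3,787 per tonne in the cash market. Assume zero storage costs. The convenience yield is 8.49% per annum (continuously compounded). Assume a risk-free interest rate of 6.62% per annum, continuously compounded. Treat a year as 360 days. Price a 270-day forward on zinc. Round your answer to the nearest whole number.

Net carry = r + u − y = 0.0662 + 0.0000 − 0.0849 = -0.0187
F = S·e^((r+u−y)T) = 3787 · e^(-0.0187 × 270/360) = 3787 · e^-0.014025
= 3787 × 0.986073 = $3,734 per tonne

$3,734 per tonne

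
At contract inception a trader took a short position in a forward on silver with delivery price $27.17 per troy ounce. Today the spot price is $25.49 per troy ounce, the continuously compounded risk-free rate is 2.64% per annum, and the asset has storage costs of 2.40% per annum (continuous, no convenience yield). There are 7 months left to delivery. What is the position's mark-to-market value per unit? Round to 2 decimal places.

$0.91 per troy ounce

Current fair forward for the remaining 7 months: F = S·e^((r + u)·T), (r + u) = 0.0264 + 0.0240 = 0.0504
F = 25.49 · e^(0.0504 × 7/12) = 25.49 × 1.029836 = 26.2505
Value of long forward = (F − K)·e^(−rT) = (26.2505 − 27.17) · e^(−0.0264·7/12)
= -0.9195 × 0.984718 = -0.91
Short position value = −(long value) = $0.91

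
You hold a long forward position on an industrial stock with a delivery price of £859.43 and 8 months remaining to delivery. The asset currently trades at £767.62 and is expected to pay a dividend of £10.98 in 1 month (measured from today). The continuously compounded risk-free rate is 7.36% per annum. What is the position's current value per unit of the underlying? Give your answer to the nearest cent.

PV(remaining dividends) I = 10.98·e^(−0.0736·1/12) = 10.9129
Current forward F = (S − I)·e^(rT) = (767.62 − 10.9129)·e^(0.0736·8/12) = 756.7071 × 1.050290 = 794.7619
Value (long) = (F − K)·e^(−rT) = (794.7619 − 859.43) × 0.952118 = -61.5717
Value = -£61.57

-£61.57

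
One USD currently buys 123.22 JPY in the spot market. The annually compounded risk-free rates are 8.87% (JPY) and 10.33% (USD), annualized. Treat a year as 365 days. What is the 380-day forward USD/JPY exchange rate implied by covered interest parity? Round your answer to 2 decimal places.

121.52

By covered interest parity, F = S · (1+r_JPY)^T / (1+r_USD)^T
= 123.22 × 1.092509 / 1.107766 = 123.22 × 0.986227
F = 121.52 JPY per USD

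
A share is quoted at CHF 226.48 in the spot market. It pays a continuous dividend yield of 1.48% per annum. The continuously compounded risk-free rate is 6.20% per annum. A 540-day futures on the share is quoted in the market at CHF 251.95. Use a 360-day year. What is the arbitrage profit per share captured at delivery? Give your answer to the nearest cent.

CHF 8.85 per share

Fair futures: F* = S·e^(carry·T), with carry = (r − q) = 0.0620 − 0.0148 = 0.0472
F* = 226.48 · e^(0.0472 × 540/360) = 226.48 · e^0.070800 = 226.48 × 1.073367 = CHF 243.0962
Market CHF 251.95 > fair CHF 243.0962: forward overpriced → cash-and-carry (buy spot, short the forward).
At maturity, profit = |F_mkt − F*| = |251.95 − 243.0962| = CHF 8.85 per share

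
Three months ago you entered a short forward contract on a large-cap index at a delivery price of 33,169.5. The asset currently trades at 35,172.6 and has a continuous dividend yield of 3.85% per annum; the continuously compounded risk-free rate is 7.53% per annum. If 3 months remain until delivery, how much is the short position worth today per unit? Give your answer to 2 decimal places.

-2284.76

Current fair forward for the remaining 3 months: F = S·e^((r − q)·T), (r − q) = 0.0753 − 0.0385 = 0.0368
F = 35172.6 · e^(0.0368 × 3/12) = 35172.6 × 1.00924245 = 35497.6810
Value of long forward = (F − K)·e^(−rT) = (35497.6810 − 33169.5) · e^(−0.0753·3/12)
= 2328.1810 × 0.98135108 = 2284.76
Short position value = −(long value) = -2284.76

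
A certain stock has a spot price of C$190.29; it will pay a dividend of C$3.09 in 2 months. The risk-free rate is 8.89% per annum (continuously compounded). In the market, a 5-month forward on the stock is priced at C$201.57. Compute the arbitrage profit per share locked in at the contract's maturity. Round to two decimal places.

PV(dividends) I = 3.09·e^(−0.0889·2/12) = 3.0446
Fair forward F* = (S − I)·e^(rT) = (190.29 − 3.0446)·e^0.037042 = 187.2454 × 1.037737 = 194.3115
Market C$201.57 > fair 194.3115: forward overpriced → cash-and-carry (borrow at r, buy the stock and collect the dividends, short the forward).
Profit at T = |F_mkt − F*| = |201.57 − 194.3115| = C$7.26 per share

C$7.26 per share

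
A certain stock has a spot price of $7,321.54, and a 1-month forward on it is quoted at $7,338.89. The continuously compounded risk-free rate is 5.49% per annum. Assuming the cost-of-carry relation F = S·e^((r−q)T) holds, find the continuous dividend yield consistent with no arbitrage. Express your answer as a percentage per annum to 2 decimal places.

2.65%

From F = S·e^((r−q)T): (r − q) = ln(F/S)/T
ln(7338.89/7321.54) = ln(1.002370) = 0.002367
(r − q) = 0.002367 / (1/12) = 0.028404
q = r − ln(F/S)/T = 0.0549 − 0.028404 = 0.026496
q = 2.65%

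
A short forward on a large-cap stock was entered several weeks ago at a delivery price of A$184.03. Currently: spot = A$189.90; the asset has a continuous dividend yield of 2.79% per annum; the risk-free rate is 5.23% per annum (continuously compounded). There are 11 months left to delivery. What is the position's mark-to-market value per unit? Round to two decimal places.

Current fair forward for the remaining 11 months: F = S·e^((r − q)·T), (r − q) = 0.0523 − 0.0279 = 0.0244
F = 189.90 · e^(0.0244 × 11/12) = 189.90 × 1.022619 = 194.1953
Value of long forward = (F − K)·e^(−rT) = (194.1953 − 184.03) · e^(−0.0523·11/12)
= 10.1653 × 0.953189 = 9.69
Short position value = −(long value) = -A$9.69

-A$9.69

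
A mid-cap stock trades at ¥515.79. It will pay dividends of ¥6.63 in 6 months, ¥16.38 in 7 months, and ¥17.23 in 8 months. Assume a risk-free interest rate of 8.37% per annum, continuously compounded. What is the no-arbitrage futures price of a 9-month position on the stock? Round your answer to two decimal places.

PV(dividends) I = 6.63·e^(−0.0837·6/12) + 16.38·e^(−0.0837·7/12) + 17.23·e^(−0.0837·8/12)
I = 6.3583 + 15.5995 + 16.2949 = 38.2527
F = (S − I)·e^(rT) = (515.79 − 38.2527) · e^(0.0837·9/12)
= 477.5373 · e^0.062775 = 477.5373 × 1.064787 = ¥508.48

¥508.48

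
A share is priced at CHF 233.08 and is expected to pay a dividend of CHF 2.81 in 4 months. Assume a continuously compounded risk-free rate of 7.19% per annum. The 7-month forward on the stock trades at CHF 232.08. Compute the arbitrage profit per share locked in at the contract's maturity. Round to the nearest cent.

PV(dividends) I = 2.81·e^(−0.0719·4/12) = 2.7435
Fair forward F* = (S − I)·e^(rT) = (233.08 − 2.7435)·e^0.041942 = 230.3365 × 1.042834 = 240.2027
Market CHF 232.08 < fair 240.2027: forward underpriced → reverse cash-and-carry (short the stock, invest proceeds at r, pay the dividends, go long the forward).
Profit at T = |F_mkt − F*| = |232.08 − 240.2027| = CHF 8.12 per share

CHF 8.12 per share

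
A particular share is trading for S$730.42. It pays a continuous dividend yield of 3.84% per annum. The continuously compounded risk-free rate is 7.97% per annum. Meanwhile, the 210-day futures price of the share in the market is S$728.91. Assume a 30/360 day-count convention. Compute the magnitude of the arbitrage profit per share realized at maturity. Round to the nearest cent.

Fair futures: F* = S·e^(carry·T), with carry = (r − q) = 0.0797 − 0.0384 = 0.0413
F* = 730.42 · e^(0.0413 × 210/360) = 730.42 · e^0.024092 = 730.42 × 1.024385 = S$748.2313
Market S$728.91 < fair S$748.2313: forward underpriced → reverse cash-and-carry (short spot, go long the forward).
At maturity, profit = |F_mkt − F*| = |728.91 − 748.2313| = S$19.32 per share

S$19.32 per share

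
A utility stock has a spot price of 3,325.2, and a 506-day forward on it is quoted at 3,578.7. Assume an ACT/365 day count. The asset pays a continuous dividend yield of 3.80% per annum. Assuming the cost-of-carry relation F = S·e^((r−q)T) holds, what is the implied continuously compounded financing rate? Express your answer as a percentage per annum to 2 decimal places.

9.10%

From F = S·e^((r−q)T): (r − q) = ln(F/S)/T
ln(3578.7/3325.2) = ln(1.076236) = 0.073470
(r − q) = 0.073470 / (506/365) = 0.052997
r = ln(F/S)/T + q = 0.052997 + 0.0380 = 0.090997
r = 9.10%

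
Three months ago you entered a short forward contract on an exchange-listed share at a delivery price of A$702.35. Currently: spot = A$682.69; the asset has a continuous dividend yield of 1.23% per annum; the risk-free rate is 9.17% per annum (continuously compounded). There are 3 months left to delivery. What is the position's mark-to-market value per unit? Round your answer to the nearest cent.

A$5.84

Current fair forward for the remaining 3 months: F = S·e^((r − q)·T), (r − q) = 0.0917 − 0.0123 = 0.0794
F = 682.69 · e^(0.0794 × 3/12) = 682.69 × 1.020048 = 696.3766
Value of long forward = (F − K)·e^(−rT) = (696.3766 − 702.35) · e^(−0.0917·3/12)
= -5.9734 × 0.977336 = -5.84
Short position value = −(long value) = A$5.84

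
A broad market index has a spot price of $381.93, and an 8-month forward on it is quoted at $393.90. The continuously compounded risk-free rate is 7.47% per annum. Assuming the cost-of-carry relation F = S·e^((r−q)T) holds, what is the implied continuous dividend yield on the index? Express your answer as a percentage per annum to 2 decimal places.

From F = S·e^((r−q)T): (r − q) = ln(F/S)/T
ln(393.90/381.93) = ln(1.031341) = 0.030860
(r − q) = 0.030860 / (8/12) = 0.046290
q = r − ln(F/S)/T = 0.0747 − 0.046290 = 0.028410
q = 2.84%

2.84%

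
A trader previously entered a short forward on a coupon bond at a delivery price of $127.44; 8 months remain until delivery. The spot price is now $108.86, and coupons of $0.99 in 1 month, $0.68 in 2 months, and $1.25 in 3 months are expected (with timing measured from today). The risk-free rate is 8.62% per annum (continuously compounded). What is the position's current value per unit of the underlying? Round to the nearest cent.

$14.34

PV(remaining coupons) I = 0.99·e^(−0.0862·1/12) + 0.68·e^(−0.0862·2/12) + 1.25·e^(−0.0862·3/12) = 2.8766
Current forward F = (S − I)·e^(rT) = (108.86 − 2.8766)·e^(0.0862·8/12) = 105.9834 × 1.059150 = 112.2523
Value (long) = (F − K)·e^(−rT) = (112.2523 − 127.44) × 0.944153 = -14.3395
Short position value = −(long value) = $14.34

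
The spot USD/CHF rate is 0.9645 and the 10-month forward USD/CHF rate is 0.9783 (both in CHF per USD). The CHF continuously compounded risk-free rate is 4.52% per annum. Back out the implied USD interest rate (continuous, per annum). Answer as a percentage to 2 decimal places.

F = S·e^((r_CHF − r_USD)T) ⇒ r_USD = r_CHF − ln(F/S)/T
ln(0.9783/0.9645) = 0.014207; /(10/12) = 0.017048
r_USD = 0.0452 − 0.017048 = 0.028152
r_USD = 2.82%

2.82%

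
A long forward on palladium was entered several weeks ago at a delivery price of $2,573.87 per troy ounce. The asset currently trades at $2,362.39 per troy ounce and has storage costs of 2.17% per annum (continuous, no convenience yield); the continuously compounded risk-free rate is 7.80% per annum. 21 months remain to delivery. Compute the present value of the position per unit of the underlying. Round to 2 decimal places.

$208.37 per troy ounce

Current fair forward for the remaining 21 months: F = S·e^((r + u)·T), (r + u) = 0.0780 + 0.0217 = 0.0997
F = 2362.39 · e^(0.0997 × 21/12) = 2362.39 × 1.19062098 = 2812.7111
Value of long forward = (F − K)·e^(−rT) = (2812.7111 − 2573.87) · e^(−0.0780·21/12)
= 238.8411 × 0.87240632 = 208.37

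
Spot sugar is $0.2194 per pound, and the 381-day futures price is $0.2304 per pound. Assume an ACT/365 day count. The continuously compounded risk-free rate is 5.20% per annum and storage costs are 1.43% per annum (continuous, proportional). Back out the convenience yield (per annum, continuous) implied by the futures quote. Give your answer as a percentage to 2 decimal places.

F = S·e^((r+u−y)T) ⇒ (r+u−y) = ln(F/S)/T
ln(0.2304/0.2194) = 0.048920; /T ⇒ 0.046866
y = r + u − ln(F/S)/T = 0.0520 + 0.0143 − 0.046866 = 0.019434
y = 1.94%

1.94%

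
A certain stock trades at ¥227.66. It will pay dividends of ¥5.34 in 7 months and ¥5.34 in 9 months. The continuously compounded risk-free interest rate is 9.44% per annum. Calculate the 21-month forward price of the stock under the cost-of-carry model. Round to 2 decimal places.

¥256.72

PV(dividends) I = 5.34·e^(−0.0944·7/12) + 5.34·e^(−0.0944·9/12)
I = 5.0539 + 4.9750 = 10.0289
F = (S − I)·e^(rT) = (227.66 − 10.0289) · e^(0.0944·21/12)
= 217.6311 · e^0.165200 = 217.6311 × 1.179629 = ¥256.72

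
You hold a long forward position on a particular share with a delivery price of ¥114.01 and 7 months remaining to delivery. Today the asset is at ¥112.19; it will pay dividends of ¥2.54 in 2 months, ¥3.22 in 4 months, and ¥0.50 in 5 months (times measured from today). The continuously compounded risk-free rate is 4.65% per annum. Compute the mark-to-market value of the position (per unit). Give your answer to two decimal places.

PV(remaining dividends) I = 2.54·e^(−0.0465·2/12) + 3.22·e^(−0.0465·4/12) + 0.50·e^(−0.0465·5/12) = 6.1813
Current forward F = (S − I)·e^(rT) = (112.19 − 6.1813)·e^(0.0465·7/12) = 106.0087 × 1.027496 = 108.9235
Value (long) = (F − K)·e^(−rT) = (108.9235 − 114.01) × 0.973240 = -4.9504
Value = -¥4.95

-¥4.95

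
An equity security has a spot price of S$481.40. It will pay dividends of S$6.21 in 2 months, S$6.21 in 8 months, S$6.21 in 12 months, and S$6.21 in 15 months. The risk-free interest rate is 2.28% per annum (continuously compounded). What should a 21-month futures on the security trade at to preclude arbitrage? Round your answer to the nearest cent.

PV(dividends) I = 6.21·e^(−0.0228·2/12) + 6.21·e^(−0.0228·8/12) + 6.21·e^(−0.0228·12/12) + 6.21·e^(−0.0228·15/12)
I = 6.1864 + 6.1163 + 6.0700 + 6.0355 = 24.4082
F = (S − I)·e^(rT) = (481.40 − 24.4082) · e^(0.0228·21/12)
= 456.9918 · e^0.039900 = 456.9918 × 1.040707 = S$475.59

S$475.59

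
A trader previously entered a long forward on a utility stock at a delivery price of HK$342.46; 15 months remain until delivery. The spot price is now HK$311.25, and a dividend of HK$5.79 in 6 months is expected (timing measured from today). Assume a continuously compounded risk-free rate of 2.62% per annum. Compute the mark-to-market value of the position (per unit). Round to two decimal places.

PV(remaining dividends) I = 5.79·e^(−0.0262·6/12) = 5.7146
Current forward F = (S − I)·e^(rT) = (311.25 − 5.7146)·e^(0.0262·15/12) = 305.5354 × 1.033292 = 315.7073
Value (long) = (F − K)·e^(−rT) = (315.7073 − 342.46) × 0.967780 = -25.8907
Value = -HK$25.89

-HK$25.89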